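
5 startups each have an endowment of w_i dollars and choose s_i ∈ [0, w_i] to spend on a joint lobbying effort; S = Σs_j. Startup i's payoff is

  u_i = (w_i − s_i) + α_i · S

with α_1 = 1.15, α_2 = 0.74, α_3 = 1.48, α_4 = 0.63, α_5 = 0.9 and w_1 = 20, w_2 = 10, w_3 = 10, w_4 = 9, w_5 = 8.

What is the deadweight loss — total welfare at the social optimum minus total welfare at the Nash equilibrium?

105.3

∂u_i/∂s_i = α_i − 1, so startup i contributes w_i if α_i > 1, else 0.
α_i > 1 for i ∈ {1, 3}; NE contributions (20, 0, 10, 0, 0), S = 30.
W^NE = Σw_i − S^NE + (Σα_i)·S^NE = 57 + 3.9·30 = 174.
Planner: ∂(Σu_j)/∂s_i = Σα_j − 1 = 3.9 > 0, so everyone contributes w_i; S^SO = 57, W^SO = 57 + 3.9·57 = 279.3.
Deadweight loss = 105.3.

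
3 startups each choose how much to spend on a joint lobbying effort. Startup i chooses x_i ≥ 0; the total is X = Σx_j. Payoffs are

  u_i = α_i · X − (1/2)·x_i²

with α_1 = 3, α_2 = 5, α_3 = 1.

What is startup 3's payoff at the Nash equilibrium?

8.5

Startup i's FOC: ∂u_i/∂x_i = α_i − x_i = 0, so x_i* = α_i.
NE contributions = (3, 5, 1); X = 9.
u_3 = α_3·X − ½·(x_3)² = 1·9 − ½·1² = 8.5.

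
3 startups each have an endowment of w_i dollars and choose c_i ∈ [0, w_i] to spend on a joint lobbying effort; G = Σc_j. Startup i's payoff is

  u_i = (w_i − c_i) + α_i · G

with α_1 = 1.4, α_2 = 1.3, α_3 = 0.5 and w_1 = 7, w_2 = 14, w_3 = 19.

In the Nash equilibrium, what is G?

21

∂u_i/∂c_i = α_i − 1, so startup i contributes w_i if α_i > 1, else 0.
α_i > 1 for i ∈ {1, 2}; NE contributions (7, 14, 0), G = 21.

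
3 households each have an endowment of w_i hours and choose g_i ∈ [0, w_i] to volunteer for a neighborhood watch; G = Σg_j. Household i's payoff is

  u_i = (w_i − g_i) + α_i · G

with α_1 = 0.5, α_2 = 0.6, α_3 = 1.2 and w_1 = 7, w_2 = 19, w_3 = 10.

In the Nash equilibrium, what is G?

10

∂u_i/∂g_i = α_i − 1, so household i contributes w_i if α_i > 1, else 0.
α_i > 1 for i ∈ {3}; NE contributions (0, 0, 10), G = 10.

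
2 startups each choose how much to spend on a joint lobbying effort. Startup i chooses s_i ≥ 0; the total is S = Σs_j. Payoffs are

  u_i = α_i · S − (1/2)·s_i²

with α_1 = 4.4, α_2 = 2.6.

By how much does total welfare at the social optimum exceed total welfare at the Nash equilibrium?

Startup i's FOC: ∂u_i/∂s_i = α_i − s_i = 0, so s_i* = α_i.
NE contributions = (4.4, 2.6); S = 7.
W^NE = (Σα)·S − ½Σα_i² = 7² − ½·26.12 = 35.94.
Planner sets s_i = Σα_j = 7 for every i, so S^SO = 2·7 = 14.
W^SO = (Σα)·S^SO − ½·2·(Σα)² = (2/2)·7² = 49.
Deadweight loss = W^SO − W^NE = 13.06.

13.06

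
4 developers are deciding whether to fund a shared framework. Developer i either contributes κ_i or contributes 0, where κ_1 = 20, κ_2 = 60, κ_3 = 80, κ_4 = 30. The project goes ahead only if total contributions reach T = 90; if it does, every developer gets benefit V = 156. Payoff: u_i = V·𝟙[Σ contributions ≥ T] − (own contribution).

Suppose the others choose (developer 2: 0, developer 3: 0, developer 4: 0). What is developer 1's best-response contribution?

Others' total = 0. Even contributing 20 gives 20 < 90: no benefit either way.
Best response: 0.

0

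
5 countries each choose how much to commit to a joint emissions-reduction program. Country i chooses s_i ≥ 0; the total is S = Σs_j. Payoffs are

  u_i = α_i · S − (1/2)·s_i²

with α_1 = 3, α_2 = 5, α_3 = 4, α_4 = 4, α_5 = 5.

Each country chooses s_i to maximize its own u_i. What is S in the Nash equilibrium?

Country i's FOC: ∂u_i/∂s_i = α_i − s_i = 0, so s_i* = α_i.
NE contributions = (3, 5, 4, 4, 5); S = 21.

21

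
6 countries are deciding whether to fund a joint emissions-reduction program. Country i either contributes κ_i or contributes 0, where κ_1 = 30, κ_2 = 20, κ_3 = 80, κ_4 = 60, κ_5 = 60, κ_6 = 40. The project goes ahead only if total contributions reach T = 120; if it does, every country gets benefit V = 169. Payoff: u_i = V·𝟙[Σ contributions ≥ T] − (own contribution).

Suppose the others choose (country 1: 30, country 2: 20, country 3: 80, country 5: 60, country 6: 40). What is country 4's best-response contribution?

0

Others' total = 230 ≥ 120; contributing adds cost 60 for no extra benefit.
Best response: 0.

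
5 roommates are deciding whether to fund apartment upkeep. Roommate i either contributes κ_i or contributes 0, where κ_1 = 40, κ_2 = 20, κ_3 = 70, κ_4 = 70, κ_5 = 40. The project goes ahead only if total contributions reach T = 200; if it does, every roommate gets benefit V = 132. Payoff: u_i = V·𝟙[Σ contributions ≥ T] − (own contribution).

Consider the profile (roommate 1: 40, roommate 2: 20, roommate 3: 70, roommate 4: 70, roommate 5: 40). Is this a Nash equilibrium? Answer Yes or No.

No

Total = 240 ≥ 200: provided.
Roommate 1 (pledges 40, payoff 92): dropping to 0 → total 200, payoff 132. Profitable deviation.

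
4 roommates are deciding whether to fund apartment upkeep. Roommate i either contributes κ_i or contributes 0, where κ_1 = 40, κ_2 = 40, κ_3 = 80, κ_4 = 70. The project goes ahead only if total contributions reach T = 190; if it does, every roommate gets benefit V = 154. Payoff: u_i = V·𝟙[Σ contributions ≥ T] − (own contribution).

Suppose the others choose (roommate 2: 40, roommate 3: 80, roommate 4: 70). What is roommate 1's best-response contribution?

Others' total = 190 ≥ 190; contributing adds cost 40 for no extra benefit.
Best response: 0.

0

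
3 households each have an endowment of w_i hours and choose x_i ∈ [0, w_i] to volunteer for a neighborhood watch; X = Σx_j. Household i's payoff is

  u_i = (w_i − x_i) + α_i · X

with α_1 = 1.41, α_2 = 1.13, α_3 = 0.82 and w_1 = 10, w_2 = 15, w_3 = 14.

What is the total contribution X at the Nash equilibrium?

∂u_i/∂x_i = α_i − 1, so household i contributes w_i if α_i > 1, else 0.
α_i > 1 for i ∈ {1, 2}; NE contributions (10, 15, 0), X = 25.

25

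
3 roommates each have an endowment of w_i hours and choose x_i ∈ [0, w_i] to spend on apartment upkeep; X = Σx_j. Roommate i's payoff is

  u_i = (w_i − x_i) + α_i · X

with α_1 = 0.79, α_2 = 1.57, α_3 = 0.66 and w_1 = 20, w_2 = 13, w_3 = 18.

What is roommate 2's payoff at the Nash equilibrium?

∂u_i/∂x_i = α_i − 1, so roommate i contributes w_i if α_i > 1, else 0.
α_i > 1 for i ∈ {2}; NE contributions (0, 13, 0), X = 13.
u_2 = (13 − 13) + 1.57·13 = 20.41.

20.41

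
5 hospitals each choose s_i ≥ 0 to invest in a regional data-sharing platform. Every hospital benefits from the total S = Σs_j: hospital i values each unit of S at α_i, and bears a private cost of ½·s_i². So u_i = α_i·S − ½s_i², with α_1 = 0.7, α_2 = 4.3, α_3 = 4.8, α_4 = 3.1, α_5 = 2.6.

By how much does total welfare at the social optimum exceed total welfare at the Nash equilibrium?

389.57

Hospital i's FOC: ∂u_i/∂s_i = α_i − s_i = 0, so s_i* = α_i.
NE contributions = (0.7, 4.3, 4.8, 3.1, 2.6); S = 15.5.
W^NE = (Σα)·S − ½Σα_i² = 15.5² − ½·58.39 = 211.055.
Planner sets s_i = Σα_j = 15.5 for every i, so S^SO = 5·15.5 = 77.5.
W^SO = (Σα)·S^SO − ½·5·(Σα)² = (5/2)·15.5² = 600.625.
Deadweight loss = W^SO − W^NE = 389.57.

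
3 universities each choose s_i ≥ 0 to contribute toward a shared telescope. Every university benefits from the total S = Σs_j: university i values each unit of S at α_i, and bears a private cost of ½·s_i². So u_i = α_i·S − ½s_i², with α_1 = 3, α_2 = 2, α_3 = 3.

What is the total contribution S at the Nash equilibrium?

University i's FOC: ∂u_i/∂s_i = α_i − s_i = 0, so s_i* = α_i.
NE contributions = (3, 2, 3); S = 8.

8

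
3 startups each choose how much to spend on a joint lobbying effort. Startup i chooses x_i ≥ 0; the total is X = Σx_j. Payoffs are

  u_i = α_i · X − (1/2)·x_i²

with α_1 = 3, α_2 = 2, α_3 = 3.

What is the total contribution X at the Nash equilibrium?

Startup i's FOC: ∂u_i/∂x_i = α_i − x_i = 0, so x_i* = α_i.
NE contributions = (3, 2, 3); X = 8.

8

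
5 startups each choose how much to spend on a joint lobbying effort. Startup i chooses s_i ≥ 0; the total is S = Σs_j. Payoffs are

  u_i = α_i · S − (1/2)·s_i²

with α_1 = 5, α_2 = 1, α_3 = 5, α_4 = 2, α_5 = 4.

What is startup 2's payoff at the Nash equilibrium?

16.5

Startup i's FOC: ∂u_i/∂s_i = α_i − s_i = 0, so s_i* = α_i.
NE contributions = (5, 1, 5, 2, 4); S = 17.
u_2 = α_2·S − ½·(s_2)² = 1·17 − ½·1² = 16.5.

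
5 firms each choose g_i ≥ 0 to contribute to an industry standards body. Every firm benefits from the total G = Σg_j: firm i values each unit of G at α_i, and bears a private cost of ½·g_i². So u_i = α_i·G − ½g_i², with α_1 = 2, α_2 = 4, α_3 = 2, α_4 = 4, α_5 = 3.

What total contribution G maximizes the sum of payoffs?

Planner FOC: ∂(Σu_j)/∂g_i = (Σα_j) − g_i = 0, so g_i^SO = Σα_j = 15 for every i; G^SO = 75.

75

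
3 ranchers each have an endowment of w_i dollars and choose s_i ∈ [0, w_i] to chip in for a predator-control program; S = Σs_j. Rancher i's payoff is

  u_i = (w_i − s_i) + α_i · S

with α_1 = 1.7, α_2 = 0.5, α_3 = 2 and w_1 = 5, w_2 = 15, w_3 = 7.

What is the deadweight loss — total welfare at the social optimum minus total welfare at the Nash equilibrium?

∂u_i/∂s_i = α_i − 1, so rancher i contributes w_i if α_i > 1, else 0.
α_i > 1 for i ∈ {1, 3}; NE contributions (5, 0, 7), S = 12.
W^NE = Σw_i − S^NE + (Σα_i)·S^NE = 27 + 3.2·12 = 65.4.
Planner: ∂(Σu_j)/∂s_i = Σα_j − 1 = 3.2 > 0, so everyone contributes w_i; S^SO = 27, W^SO = 27 + 3.2·27 = 113.4.
Deadweight loss = 48.

48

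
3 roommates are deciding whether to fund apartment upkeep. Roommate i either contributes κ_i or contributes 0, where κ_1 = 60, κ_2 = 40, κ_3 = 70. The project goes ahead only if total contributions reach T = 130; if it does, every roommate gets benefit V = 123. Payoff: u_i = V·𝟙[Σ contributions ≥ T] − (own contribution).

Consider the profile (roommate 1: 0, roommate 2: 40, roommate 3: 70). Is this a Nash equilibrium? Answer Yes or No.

No

Total = 110 < 130: not provided.
Roommate 1 (pledges 0, payoff 0): pledging 60 → total 170, payoff 63. Profitable deviation.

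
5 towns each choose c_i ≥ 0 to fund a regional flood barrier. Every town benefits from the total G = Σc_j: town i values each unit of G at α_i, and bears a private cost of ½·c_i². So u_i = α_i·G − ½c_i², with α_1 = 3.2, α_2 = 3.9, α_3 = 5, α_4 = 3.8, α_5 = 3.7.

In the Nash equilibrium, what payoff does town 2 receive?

Town i's FOC: ∂u_i/∂c_i = α_i − c_i = 0, so c_i* = α_i.
NE contributions = (3.2, 3.9, 5, 3.8, 3.7); G = 19.6.
u_2 = α_2·G − ½·(c_2)² = 3.9·19.6 − ½·3.9² = 68.835.

68.835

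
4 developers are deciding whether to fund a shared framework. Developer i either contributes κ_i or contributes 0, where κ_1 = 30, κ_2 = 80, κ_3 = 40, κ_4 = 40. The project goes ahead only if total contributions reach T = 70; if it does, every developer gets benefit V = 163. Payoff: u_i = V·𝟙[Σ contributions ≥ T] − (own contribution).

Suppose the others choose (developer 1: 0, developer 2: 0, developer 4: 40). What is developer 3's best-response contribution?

40

Others' total = 40. Contributing 40 brings total to 80 ≥ 70: gain V − κ_3 = 123.
Best response: 40.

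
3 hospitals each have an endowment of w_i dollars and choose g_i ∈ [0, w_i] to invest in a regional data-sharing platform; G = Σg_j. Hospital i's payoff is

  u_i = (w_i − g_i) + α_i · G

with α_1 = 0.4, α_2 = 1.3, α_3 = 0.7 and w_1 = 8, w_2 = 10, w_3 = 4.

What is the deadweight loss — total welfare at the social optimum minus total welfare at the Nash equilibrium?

∂u_i/∂g_i = α_i − 1, so hospital i contributes w_i if α_i > 1, else 0.
α_i > 1 for i ∈ {2}; NE contributions (0, 10, 0), G = 10.
W^NE = Σw_i − G^NE + (Σα_i)·G^NE = 22 + 1.4·10 = 36.
Planner: ∂(Σu_j)/∂g_i = Σα_j − 1 = 1.4 > 0, so everyone contributes w_i; G^SO = 22, W^SO = 22 + 1.4·22 = 52.8.
Deadweight loss = 16.8.

16.8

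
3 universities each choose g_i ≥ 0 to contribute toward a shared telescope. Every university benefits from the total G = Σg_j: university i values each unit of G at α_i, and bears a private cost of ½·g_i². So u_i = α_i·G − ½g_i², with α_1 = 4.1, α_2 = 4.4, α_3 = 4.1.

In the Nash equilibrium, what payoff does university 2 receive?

University i's FOC: ∂u_i/∂g_i = α_i − g_i = 0, so g_i* = α_i.
NE contributions = (4.1, 4.4, 4.1); G = 12.6.
u_2 = α_2·G − ½·(g_2)² = 4.4·12.6 − ½·4.4² = 45.76.

45.76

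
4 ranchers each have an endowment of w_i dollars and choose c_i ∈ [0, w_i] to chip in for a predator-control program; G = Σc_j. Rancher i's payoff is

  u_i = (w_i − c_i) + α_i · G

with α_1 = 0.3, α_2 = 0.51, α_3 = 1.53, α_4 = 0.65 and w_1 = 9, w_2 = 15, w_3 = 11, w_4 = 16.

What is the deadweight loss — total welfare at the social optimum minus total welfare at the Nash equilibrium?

∂u_i/∂c_i = α_i − 1, so rancher i contributes w_i if α_i > 1, else 0.
α_i > 1 for i ∈ {3}; NE contributions (0, 0, 11, 0), G = 11.
W^NE = Σw_i − G^NE + (Σα_i)·G^NE = 51 + 1.99·11 = 72.89.
Planner: ∂(Σu_j)/∂c_i = Σα_j − 1 = 1.99 > 0, so everyone contributes w_i; G^SO = 51, W^SO = 51 + 1.99·51 = 152.49.
Deadweight loss = 79.6.

79.6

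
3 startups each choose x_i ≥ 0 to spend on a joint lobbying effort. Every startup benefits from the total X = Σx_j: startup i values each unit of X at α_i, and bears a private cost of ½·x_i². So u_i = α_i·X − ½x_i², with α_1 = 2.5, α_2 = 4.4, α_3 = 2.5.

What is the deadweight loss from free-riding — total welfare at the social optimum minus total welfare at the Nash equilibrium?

Startup i's FOC: ∂u_i/∂x_i = α_i − x_i = 0, so x_i* = α_i.
NE contributions = (2.5, 4.4, 2.5); X = 9.4.
W^NE = (Σα)·X − ½Σα_i² = 9.4² − ½·31.86 = 72.43.
Planner sets x_i = Σα_j = 9.4 for every i, so X^SO = 3·9.4 = 28.2.
W^SO = (Σα)·X^SO − ½·3·(Σα)² = (3/2)·9.4² = 132.54.
Deadweight loss = W^SO − W^NE = 60.11.

60.11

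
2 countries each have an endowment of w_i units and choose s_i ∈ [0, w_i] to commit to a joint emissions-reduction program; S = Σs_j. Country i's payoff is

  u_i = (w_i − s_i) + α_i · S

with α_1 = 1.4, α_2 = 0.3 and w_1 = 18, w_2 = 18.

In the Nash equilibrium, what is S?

18

∂u_i/∂s_i = α_i − 1, so country i contributes w_i if α_i > 1, else 0.
α_i > 1 for i ∈ {1}; NE contributions (18, 0), S = 18.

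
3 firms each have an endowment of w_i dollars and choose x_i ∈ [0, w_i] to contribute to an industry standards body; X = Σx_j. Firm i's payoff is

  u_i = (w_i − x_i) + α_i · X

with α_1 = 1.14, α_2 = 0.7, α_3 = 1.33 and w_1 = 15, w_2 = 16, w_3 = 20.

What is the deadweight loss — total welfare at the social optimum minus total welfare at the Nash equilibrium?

∂u_i/∂x_i = α_i − 1, so firm i contributes w_i if α_i > 1, else 0.
α_i > 1 for i ∈ {1, 3}; NE contributions (15, 0, 20), X = 35.
W^NE = Σw_i − X^NE + (Σα_i)·X^NE = 51 + 2.17·35 = 126.95.
Planner: ∂(Σu_j)/∂x_i = Σα_j − 1 = 2.17 > 0, so everyone contributes w_i; X^SO = 51, W^SO = 51 + 2.17·51 = 161.67.
Deadweight loss = 34.72.

34.72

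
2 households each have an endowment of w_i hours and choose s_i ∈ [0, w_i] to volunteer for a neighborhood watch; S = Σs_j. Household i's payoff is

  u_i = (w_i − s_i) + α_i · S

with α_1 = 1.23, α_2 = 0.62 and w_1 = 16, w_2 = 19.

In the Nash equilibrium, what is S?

16

∂u_i/∂s_i = α_i − 1, so household i contributes w_i if α_i > 1, else 0.
α_i > 1 for i ∈ {1}; NE contributions (16, 0), S = 16.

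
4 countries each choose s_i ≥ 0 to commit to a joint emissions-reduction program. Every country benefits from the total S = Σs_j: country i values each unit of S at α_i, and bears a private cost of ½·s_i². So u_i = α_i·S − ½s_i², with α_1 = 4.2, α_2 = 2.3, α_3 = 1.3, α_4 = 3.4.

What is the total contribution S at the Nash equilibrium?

11.2

Country i's FOC: ∂u_i/∂s_i = α_i − s_i = 0, so s_i* = α_i.
NE contributions = (4.2, 2.3, 1.3, 3.4); S = 11.2.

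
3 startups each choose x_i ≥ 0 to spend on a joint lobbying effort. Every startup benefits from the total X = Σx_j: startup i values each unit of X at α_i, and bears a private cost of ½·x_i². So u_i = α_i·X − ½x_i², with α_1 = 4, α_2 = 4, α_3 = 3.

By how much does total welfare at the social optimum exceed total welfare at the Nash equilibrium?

Startup i's FOC: ∂u_i/∂x_i = α_i − x_i = 0, so x_i* = α_i.
NE contributions = (4, 4, 3); X = 11.
W^NE = (Σα)·X − ½Σα_i² = 11² − ½·41 = 100.5.
Planner sets x_i = Σα_j = 11 for every i, so X^SO = 3·11 = 33.
W^SO = (Σα)·X^SO − ½·3·(Σα)² = (3/2)·11² = 181.5.
Deadweight loss = W^SO − W^NE = 81.

81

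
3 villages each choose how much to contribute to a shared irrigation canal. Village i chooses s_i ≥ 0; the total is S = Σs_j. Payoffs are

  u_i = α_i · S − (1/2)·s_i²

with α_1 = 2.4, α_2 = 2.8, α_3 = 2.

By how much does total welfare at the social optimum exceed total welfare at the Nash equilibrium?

Village i's FOC: ∂u_i/∂s_i = α_i − s_i = 0, so s_i* = α_i.
NE contributions = (2.4, 2.8, 2); S = 7.2.
W^NE = (Σα)·S − ½Σα_i² = 7.2² − ½·17.6 = 43.04.
Planner sets s_i = Σα_j = 7.2 for every i, so S^SO = 3·7.2 = 21.6.
W^SO = (Σα)·S^SO − ½·3·(Σα)² = (3/2)·7.2² = 77.76.
Deadweight loss = W^SO − W^NE = 34.72.

34.72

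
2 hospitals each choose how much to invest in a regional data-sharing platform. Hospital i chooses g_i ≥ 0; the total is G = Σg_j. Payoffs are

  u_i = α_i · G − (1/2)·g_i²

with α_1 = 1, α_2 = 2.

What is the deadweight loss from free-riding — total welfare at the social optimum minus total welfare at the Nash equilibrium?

Hospital i's FOC: ∂u_i/∂g_i = α_i − g_i = 0, so g_i* = α_i.
NE contributions = (1, 2); G = 3.
W^NE = (Σα)·G − ½Σα_i² = 3² − ½·5 = 6.5.
Planner sets g_i = Σα_j = 3 for every i, so G^SO = 2·3 = 6.
W^SO = (Σα)·G^SO − ½·2·(Σα)² = (2/2)·3² = 9.
Deadweight loss = W^SO − W^NE = 2.5.

2.5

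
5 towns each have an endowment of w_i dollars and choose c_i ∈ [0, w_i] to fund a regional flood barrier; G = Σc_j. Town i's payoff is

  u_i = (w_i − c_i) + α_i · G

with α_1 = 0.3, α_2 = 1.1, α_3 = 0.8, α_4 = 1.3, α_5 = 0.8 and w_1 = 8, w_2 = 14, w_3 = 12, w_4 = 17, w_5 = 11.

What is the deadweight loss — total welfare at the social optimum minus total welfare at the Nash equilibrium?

∂u_i/∂c_i = α_i − 1, so town i contributes w_i if α_i > 1, else 0.
α_i > 1 for i ∈ {2, 4}; NE contributions (0, 14, 0, 17, 0), G = 31.
W^NE = Σw_i − G^NE + (Σα_i)·G^NE = 62 + 3.3·31 = 164.3.
Planner: ∂(Σu_j)/∂c_i = Σα_j − 1 = 3.3 > 0, so everyone contributes w_i; G^SO = 62, W^SO = 62 + 3.3·62 = 266.6.
Deadweight loss = 102.3.

102.3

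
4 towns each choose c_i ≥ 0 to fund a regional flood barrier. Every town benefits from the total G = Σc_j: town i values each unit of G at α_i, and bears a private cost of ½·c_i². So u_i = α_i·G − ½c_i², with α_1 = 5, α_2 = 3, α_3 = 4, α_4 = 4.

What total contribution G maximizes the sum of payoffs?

Planner FOC: ∂(Σu_j)/∂c_i = (Σα_j) − c_i = 0, so c_i^SO = Σα_j = 16 for every i; G^SO = 64.

64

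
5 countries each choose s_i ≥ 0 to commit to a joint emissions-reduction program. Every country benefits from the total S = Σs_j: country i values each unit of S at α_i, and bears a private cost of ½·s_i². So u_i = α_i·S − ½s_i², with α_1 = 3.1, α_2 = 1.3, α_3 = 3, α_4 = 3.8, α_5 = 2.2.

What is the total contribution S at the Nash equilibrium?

Country i's FOC: ∂u_i/∂s_i = α_i − s_i = 0, so s_i* = α_i.
NE contributions = (3.1, 1.3, 3, 3.8, 2.2); S = 13.4.

13.4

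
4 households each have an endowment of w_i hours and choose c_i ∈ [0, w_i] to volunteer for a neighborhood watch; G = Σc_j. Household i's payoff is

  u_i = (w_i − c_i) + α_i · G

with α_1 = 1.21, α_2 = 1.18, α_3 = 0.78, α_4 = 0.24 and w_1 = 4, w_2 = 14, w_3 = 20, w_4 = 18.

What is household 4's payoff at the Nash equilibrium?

22.32

∂u_i/∂c_i = α_i − 1, so household i contributes w_i if α_i > 1, else 0.
α_i > 1 for i ∈ {1, 2}; NE contributions (4, 14, 0, 0), G = 18.
u_4 = (18 − 0) + 0.24·18 = 22.32.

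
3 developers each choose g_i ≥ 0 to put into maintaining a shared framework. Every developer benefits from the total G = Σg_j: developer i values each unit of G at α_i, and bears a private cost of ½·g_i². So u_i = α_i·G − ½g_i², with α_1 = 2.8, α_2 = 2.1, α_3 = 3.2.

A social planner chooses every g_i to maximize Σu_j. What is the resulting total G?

24.3

Planner FOC: ∂(Σu_j)/∂g_i = (Σα_j) − g_i = 0, so g_i^SO = Σα_j = 8.1 for every i; G^SO = 24.3.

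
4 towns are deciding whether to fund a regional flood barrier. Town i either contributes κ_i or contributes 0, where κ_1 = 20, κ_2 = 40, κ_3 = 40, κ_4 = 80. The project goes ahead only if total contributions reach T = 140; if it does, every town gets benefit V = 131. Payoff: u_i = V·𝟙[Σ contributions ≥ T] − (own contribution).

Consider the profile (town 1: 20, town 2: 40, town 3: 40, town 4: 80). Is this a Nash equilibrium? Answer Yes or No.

No

Total = 180 ≥ 140: provided.
Town 1 (pledges 20, payoff 111): dropping to 0 → total 160, payoff 131. Profitable deviation.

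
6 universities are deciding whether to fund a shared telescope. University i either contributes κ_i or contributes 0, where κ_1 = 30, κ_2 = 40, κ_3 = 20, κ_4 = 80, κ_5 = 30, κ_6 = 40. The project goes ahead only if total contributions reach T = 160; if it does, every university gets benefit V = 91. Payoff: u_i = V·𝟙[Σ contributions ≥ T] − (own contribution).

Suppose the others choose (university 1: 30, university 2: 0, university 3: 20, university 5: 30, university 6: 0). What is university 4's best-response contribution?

Others' total = 80. Contributing 80 brings total to 160 ≥ 160: gain V − κ_4 = 11.
Best response: 80.

80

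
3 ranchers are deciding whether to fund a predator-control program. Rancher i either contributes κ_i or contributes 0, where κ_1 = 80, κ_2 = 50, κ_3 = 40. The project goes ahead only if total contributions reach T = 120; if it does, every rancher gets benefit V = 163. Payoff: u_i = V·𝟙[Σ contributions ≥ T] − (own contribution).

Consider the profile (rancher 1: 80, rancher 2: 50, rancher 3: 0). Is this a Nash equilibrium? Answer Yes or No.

Yes

Total = 130 ≥ 120: provided.
Rancher 1 (pledges 80, payoff 83): dropping to 0 → total 50, payoff 0. No gain.
Rancher 2 (pledges 50, payoff 113): dropping to 0 → total 80, payoff 0. No gain.
Rancher 3 (pledges 0, payoff 163): pledging 40 → total 170, payoff 123. No gain.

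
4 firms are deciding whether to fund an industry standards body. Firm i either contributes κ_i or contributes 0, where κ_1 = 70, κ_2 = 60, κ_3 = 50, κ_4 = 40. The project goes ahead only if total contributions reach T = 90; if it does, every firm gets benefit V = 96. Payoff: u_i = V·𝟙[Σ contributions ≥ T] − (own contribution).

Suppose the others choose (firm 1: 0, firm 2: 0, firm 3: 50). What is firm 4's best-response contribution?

Others' total = 50. Contributing 40 brings total to 90 ≥ 90: gain V − κ_4 = 56.
Best response: 40.

40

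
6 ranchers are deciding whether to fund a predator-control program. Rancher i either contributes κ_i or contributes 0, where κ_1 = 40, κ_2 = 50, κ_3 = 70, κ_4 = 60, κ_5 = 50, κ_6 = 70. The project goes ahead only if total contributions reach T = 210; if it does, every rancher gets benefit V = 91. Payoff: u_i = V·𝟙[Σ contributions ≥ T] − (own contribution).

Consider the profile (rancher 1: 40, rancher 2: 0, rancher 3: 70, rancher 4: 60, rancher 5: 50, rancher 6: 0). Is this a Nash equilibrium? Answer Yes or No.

Total = 220 ≥ 210: provided.
Rancher 1 (pledges 40, payoff 51): dropping to 0 → total 180, payoff 0. No gain.
Rancher 2 (pledges 0, payoff 91): pledging 50 → total 270, payoff 41. No gain.
Rancher 3 (pledges 70, payoff 21): dropping to 0 → total 150, payoff 0. No gain.
Rancher 4 (pledges 60, payoff 31): dropping to 0 → total 160, payoff 0. No gain.
Rancher 5 (pledges 50, payoff 41): dropping to 0 → total 170, payoff 0. No gain.
Rancher 6 (pledges 0, payoff 91): pledging 70 → total 290, payoff 21. No gain.

Yes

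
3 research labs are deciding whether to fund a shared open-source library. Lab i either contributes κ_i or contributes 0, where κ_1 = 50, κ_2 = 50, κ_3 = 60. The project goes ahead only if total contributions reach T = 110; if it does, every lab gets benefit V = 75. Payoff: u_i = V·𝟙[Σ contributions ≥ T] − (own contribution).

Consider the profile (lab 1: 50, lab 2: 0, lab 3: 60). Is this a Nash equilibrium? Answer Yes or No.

Total = 110 ≥ 110: provided.
Lab 1 (pledges 50, payoff 25): dropping to 0 → total 60, payoff 0. No gain.
Lab 2 (pledges 0, payoff 75): pledging 50 → total 160, payoff 25. No gain.
Lab 3 (pledges 60, payoff 15): dropping to 0 → total 50, payoff 0. No gain.

Yes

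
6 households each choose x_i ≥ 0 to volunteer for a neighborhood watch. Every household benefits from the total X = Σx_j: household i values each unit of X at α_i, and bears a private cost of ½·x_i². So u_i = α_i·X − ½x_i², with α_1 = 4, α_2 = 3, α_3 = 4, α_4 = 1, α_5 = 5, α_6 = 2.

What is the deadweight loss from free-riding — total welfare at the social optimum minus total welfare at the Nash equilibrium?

757.5

Household i's FOC: ∂u_i/∂x_i = α_i − x_i = 0, so x_i* = α_i.
NE contributions = (4, 3, 4, 1, 5, 2); X = 19.
W^NE = (Σα)·X − ½Σα_i² = 19² − ½·71 = 325.5.
Planner sets x_i = Σα_j = 19 for every i, so X^SO = 6·19 = 114.
W^SO = (Σα)·X^SO − ½·6·(Σα)² = (6/2)·19² = 1083.
Deadweight loss = W^SO − W^NE = 757.5.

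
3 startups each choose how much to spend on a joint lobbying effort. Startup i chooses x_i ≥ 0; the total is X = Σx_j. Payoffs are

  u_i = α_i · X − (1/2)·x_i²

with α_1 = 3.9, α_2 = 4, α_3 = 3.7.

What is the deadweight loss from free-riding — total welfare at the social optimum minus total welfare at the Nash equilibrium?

89.73

Startup i's FOC: ∂u_i/∂x_i = α_i − x_i = 0, so x_i* = α_i.
NE contributions = (3.9, 4, 3.7); X = 11.6.
W^NE = (Σα)·X − ½Σα_i² = 11.6² − ½·44.9 = 112.11.
Planner sets x_i = Σα_j = 11.6 for every i, so X^SO = 3·11.6 = 34.8.
W^SO = (Σα)·X^SO − ½·3·(Σα)² = (3/2)·11.6² = 201.84.
Deadweight loss = W^SO − W^NE = 89.73.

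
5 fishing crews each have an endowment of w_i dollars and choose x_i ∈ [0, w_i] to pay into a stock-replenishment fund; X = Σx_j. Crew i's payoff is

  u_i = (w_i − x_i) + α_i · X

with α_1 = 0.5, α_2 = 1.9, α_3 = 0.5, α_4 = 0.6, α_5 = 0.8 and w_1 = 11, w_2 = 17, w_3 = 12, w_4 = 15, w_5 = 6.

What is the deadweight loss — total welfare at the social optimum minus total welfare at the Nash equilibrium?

∂u_i/∂x_i = α_i − 1, so crew i contributes w_i if α_i > 1, else 0.
α_i > 1 for i ∈ {2}; NE contributions (0, 17, 0, 0, 0), X = 17.
W^NE = Σw_i − X^NE + (Σα_i)·X^NE = 61 + 3.3·17 = 117.1.
Planner: ∂(Σu_j)/∂x_i = Σα_j − 1 = 3.3 > 0, so everyone contributes w_i; X^SO = 61, W^SO = 61 + 3.3·61 = 262.3.
Deadweight loss = 145.2.

145.2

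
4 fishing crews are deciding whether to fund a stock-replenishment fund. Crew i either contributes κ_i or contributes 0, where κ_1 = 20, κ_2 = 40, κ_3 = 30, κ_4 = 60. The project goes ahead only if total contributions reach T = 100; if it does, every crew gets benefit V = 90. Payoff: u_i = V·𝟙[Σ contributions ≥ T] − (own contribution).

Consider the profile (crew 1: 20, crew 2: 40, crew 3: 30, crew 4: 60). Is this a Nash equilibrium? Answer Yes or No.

No

Total = 150 ≥ 100: provided.
Crew 1 (pledges 20, payoff 70): dropping to 0 → total 130, payoff 90. Profitable deviation.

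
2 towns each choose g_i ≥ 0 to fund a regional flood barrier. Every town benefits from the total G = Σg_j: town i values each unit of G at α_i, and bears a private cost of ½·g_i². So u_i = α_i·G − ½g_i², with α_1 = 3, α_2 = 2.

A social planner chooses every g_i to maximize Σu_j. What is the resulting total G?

Planner FOC: ∂(Σu_j)/∂g_i = (Σα_j) − g_i = 0, so g_i^SO = Σα_j = 5 for every i; G^SO = 10.

10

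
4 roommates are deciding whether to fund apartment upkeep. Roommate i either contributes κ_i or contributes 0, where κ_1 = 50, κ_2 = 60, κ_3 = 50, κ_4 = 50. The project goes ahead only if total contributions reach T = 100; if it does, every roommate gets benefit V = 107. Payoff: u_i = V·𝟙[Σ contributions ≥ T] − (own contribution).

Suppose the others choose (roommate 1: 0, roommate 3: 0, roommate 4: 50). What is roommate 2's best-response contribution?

60

Others' total = 50. Contributing 60 brings total to 110 ≥ 100: gain V − κ_2 = 47.
Best response: 60.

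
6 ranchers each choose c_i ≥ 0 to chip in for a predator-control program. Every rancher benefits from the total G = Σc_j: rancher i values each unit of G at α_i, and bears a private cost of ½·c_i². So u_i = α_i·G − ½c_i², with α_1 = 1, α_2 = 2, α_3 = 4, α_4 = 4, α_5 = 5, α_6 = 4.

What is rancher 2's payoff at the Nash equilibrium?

38

Rancher i's FOC: ∂u_i/∂c_i = α_i − c_i = 0, so c_i* = α_i.
NE contributions = (1, 2, 4, 4, 5, 4); G = 20.
u_2 = α_2·G − ½·(c_2)² = 2·20 − ½·2² = 38.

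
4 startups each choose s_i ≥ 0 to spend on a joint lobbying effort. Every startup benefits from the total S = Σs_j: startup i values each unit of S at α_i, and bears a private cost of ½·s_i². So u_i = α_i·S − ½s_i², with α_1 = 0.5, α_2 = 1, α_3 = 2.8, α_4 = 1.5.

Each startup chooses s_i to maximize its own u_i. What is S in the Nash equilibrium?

Startup i's FOC: ∂u_i/∂s_i = α_i − s_i = 0, so s_i* = α_i.
NE contributions = (0.5, 1, 2.8, 1.5); S = 5.8.

5.8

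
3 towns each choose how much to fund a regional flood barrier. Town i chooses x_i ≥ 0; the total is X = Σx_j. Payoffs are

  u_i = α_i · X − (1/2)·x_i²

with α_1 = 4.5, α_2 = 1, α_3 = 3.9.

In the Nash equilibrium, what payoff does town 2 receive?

8.9

Town i's FOC: ∂u_i/∂x_i = α_i − x_i = 0, so x_i* = α_i.
NE contributions = (4.5, 1, 3.9); X = 9.4.
u_2 = α_2·X − ½·(x_2)² = 1·9.4 − ½·1² = 8.9.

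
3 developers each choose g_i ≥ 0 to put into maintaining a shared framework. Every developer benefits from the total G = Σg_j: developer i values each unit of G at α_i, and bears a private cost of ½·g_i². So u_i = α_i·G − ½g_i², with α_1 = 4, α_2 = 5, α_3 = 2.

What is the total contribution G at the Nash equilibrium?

11

Developer i's FOC: ∂u_i/∂g_i = α_i − g_i = 0, so g_i* = α_i.
NE contributions = (4, 5, 2); G = 11.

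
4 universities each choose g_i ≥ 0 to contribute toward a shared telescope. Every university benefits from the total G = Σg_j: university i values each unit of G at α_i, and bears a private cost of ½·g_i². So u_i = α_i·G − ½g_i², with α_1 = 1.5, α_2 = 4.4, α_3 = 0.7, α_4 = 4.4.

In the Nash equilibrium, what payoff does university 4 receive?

University i's FOC: ∂u_i/∂g_i = α_i − g_i = 0, so g_i* = α_i.
NE contributions = (1.5, 4.4, 0.7, 4.4); G = 11.
u_4 = α_4·G − ½·(g_4)² = 4.4·11 − ½·4.4² = 38.72.

38.72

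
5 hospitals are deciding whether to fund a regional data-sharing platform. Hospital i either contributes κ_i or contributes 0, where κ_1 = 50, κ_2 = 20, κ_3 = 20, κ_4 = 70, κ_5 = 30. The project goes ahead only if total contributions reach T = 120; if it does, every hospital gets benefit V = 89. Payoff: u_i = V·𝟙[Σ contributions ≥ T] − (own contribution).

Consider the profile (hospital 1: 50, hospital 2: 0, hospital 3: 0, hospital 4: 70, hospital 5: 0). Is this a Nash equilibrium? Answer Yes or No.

Yes

Total = 120 ≥ 120: provided.
Hospital 1 (pledges 50, payoff 39): dropping to 0 → total 70, payoff 0. No gain.
Hospital 2 (pledges 0, payoff 89): pledging 20 → total 140, payoff 69. No gain.
Hospital 3 (pledges 0, payoff 89): pledging 20 → total 140, payoff 69. No gain.
Hospital 4 (pledges 70, payoff 19): dropping to 0 → total 50, payoff 0. No gain.
Hospital 5 (pledges 0, payoff 89): pledging 30 → total 150, payoff 59. No gain.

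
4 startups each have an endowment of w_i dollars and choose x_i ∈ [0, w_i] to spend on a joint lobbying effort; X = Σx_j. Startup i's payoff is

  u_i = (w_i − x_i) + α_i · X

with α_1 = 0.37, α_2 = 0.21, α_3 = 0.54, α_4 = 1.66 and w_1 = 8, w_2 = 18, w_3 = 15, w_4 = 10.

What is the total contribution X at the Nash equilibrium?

10

∂u_i/∂x_i = α_i − 1, so startup i contributes w_i if α_i > 1, else 0.
α_i > 1 for i ∈ {4}; NE contributions (0, 0, 0, 10), X = 10.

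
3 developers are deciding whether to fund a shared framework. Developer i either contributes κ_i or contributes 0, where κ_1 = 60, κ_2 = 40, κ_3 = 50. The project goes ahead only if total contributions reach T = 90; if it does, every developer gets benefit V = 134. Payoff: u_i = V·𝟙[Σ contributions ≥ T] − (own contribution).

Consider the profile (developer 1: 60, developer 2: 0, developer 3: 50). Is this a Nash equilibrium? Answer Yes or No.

Yes

Total = 110 ≥ 90: provided.
Developer 1 (pledges 60, payoff 74): dropping to 0 → total 50, payoff 0. No gain.
Developer 2 (pledges 0, payoff 134): pledging 40 → total 150, payoff 94. No gain.
Developer 3 (pledges 50, payoff 84): dropping to 0 → total 60, payoff 0. No gain.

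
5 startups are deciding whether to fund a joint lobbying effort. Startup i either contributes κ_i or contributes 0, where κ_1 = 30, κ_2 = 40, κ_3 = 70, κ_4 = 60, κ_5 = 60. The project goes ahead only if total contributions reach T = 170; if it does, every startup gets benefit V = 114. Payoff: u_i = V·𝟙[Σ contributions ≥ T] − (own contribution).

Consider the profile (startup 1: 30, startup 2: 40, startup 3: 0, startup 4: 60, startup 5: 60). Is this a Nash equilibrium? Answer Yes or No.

Total = 190 ≥ 170: provided.
Startup 1 (pledges 30, payoff 84): dropping to 0 → total 160, payoff 0. No gain.
Startup 2 (pledges 40, payoff 74): dropping to 0 → total 150, payoff 0. No gain.
Startup 3 (pledges 0, payoff 114): pledging 70 → total 260, payoff 44. No gain.
Startup 4 (pledges 60, payoff 54): dropping to 0 → total 130, payoff 0. No gain.
Startup 5 (pledges 60, payoff 54): dropping to 0 → total 130, payoff 0. No gain.

Yes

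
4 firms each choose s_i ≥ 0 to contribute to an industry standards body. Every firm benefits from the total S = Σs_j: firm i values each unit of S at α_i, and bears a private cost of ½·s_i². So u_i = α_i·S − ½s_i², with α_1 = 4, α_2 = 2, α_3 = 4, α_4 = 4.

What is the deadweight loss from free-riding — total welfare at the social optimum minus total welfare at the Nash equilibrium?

Firm i's FOC: ∂u_i/∂s_i = α_i − s_i = 0, so s_i* = α_i.
NE contributions = (4, 2, 4, 4); S = 14.
W^NE = (Σα)·S − ½Σα_i² = 14² − ½·52 = 170.
Planner sets s_i = Σα_j = 14 for every i, so S^SO = 4·14 = 56.
W^SO = (Σα)·S^SO − ½·4·(Σα)² = (4/2)·14² = 392.
Deadweight loss = W^SO − W^NE = 222.

222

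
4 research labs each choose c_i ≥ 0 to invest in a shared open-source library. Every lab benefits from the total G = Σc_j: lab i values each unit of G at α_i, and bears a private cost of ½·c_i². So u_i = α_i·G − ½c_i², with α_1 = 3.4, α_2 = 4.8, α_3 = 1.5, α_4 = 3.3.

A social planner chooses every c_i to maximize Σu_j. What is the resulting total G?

Planner FOC: ∂(Σu_j)/∂c_i = (Σα_j) − c_i = 0, so c_i^SO = Σα_j = 13 for every i; G^SO = 52.

52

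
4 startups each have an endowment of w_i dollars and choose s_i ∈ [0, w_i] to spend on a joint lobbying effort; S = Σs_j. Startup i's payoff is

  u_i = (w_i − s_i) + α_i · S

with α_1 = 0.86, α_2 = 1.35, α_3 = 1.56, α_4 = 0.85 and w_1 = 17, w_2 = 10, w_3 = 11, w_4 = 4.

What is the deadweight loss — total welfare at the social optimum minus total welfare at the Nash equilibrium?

∂u_i/∂s_i = α_i − 1, so startup i contributes w_i if α_i > 1, else 0.
α_i > 1 for i ∈ {2, 3}; NE contributions (0, 10, 11, 0), S = 21.
W^NE = Σw_i − S^NE + (Σα_i)·S^NE = 42 + 3.62·21 = 118.02.
Planner: ∂(Σu_j)/∂s_i = Σα_j − 1 = 3.62 > 0, so everyone contributes w_i; S^SO = 42, W^SO = 42 + 3.62·42 = 194.04.
Deadweight loss = 76.02.

76.02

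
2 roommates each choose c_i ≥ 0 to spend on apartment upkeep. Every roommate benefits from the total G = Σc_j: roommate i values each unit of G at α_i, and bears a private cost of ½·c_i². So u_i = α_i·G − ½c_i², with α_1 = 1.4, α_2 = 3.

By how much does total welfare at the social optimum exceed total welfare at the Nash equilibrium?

Roommate i's FOC: ∂u_i/∂c_i = α_i − c_i = 0, so c_i* = α_i.
NE contributions = (1.4, 3); G = 4.4.
W^NE = (Σα)·G − ½Σα_i² = 4.4² − ½·10.96 = 13.88.
Planner sets c_i = Σα_j = 4.4 for every i, so G^SO = 2·4.4 = 8.8.
W^SO = (Σα)·G^SO − ½·2·(Σα)² = (2/2)·4.4² = 19.36.
Deadweight loss = W^SO − W^NE = 5.48.

5.48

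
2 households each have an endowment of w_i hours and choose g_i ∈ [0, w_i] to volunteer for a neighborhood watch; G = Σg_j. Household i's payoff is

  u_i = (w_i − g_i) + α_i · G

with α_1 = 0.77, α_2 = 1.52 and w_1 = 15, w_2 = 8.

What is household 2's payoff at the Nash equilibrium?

12.16

∂u_i/∂g_i = α_i − 1, so household i contributes w_i if α_i > 1, else 0.
α_i > 1 for i ∈ {2}; NE contributions (0, 8), G = 8.
u_2 = (8 − 8) + 1.52·8 = 12.16.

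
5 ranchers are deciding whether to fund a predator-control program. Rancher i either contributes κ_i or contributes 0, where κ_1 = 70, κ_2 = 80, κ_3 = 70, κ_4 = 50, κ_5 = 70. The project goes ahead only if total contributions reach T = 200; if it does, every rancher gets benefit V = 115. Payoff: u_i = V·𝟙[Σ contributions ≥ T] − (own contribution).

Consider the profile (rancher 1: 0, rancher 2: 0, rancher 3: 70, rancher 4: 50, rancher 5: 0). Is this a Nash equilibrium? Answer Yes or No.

No

Total = 120 < 200: not provided.
Rancher 1 (pledges 0, payoff 0): pledging 70 → total 190, payoff -70. No gain.
Rancher 2 (pledges 0, payoff 0): pledging 80 → total 200, payoff 35. Profitable deviation.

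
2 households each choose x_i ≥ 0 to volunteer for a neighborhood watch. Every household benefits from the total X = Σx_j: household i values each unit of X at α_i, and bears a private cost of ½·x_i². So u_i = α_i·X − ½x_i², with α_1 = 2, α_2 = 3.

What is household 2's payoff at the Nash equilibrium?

10.5

Household i's FOC: ∂u_i/∂x_i = α_i − x_i = 0, so x_i* = α_i.
NE contributions = (2, 3); X = 5.
u_2 = α_2·X − ½·(x_2)² = 3·5 − ½·3² = 10.5.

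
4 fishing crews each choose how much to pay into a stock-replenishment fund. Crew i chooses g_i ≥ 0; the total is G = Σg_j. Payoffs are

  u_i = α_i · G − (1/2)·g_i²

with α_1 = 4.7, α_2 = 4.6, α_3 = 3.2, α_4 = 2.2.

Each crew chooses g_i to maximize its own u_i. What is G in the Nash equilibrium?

Crew i's FOC: ∂u_i/∂g_i = α_i − g_i = 0, so g_i* = α_i.
NE contributions = (4.7, 4.6, 3.2, 2.2); G = 14.7.

14.7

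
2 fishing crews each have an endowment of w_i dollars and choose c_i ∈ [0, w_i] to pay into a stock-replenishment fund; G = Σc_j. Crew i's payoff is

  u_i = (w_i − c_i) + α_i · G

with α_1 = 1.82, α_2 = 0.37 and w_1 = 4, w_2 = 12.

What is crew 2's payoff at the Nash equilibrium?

13.48

∂u_i/∂c_i = α_i − 1, so crew i contributes w_i if α_i > 1, else 0.
α_i > 1 for i ∈ {1}; NE contributions (4, 0), G = 4.
u_2 = (12 − 0) + 0.37·4 = 13.48.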